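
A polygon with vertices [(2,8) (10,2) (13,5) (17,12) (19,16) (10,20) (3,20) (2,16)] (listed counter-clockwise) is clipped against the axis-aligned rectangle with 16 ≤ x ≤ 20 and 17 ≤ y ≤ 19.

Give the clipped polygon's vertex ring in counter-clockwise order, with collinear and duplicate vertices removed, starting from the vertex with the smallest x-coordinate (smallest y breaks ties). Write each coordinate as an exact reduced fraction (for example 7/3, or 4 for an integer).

Clipped polygon: [(16,17) (67/4,17) (16,52/3)]

1. After x ≥ 16: [(16,41/4) (17,12) (19,16) (16,52/3)]
2. After x ≤ 20: [(16,41/4) (17,12) (19,16) (16,52/3)]
3. After y ≥ 17: [(16,17) (67/4,17) (16,52/3)]
4. After y ≤ 19: [(16,17) (67/4,17) (16,52/3)]
5. Canonical ring: [(16,17) (67/4,17) (16,52/3)]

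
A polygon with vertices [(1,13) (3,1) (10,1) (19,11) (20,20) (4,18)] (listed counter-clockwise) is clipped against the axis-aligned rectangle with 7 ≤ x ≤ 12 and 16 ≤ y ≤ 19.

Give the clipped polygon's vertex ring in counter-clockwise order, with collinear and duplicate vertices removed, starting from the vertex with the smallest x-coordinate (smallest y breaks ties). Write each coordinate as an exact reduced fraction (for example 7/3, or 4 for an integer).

1. After x ≥ 7: [(7,1) (10,1) (19,11) (20,20) (7,147/8)]
2. After x ≤ 12: [(7,1) (10,1) (12,29/9) (12,19) (7,147/8)]
3. After y ≥ 16: [(7,16) (12,16) (12,19) (7,147/8)]
4. After y ≤ 19: [(7,16) (12,16) (12,19) (7,147/8)]
5. Canonical ring: [(7,16) (12,16) (12,19) (7,147/8)]

Clipped polygon: [(7,16) (12,16) (12,19) (7,147/8)]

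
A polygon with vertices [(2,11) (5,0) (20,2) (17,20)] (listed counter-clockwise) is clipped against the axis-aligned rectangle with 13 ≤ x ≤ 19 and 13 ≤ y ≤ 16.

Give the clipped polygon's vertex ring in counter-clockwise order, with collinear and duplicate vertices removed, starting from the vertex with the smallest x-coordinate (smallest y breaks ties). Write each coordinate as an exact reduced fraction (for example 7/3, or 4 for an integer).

Clipped polygon: [(13,13) (109/6,13) (53/3,16) (13,16)]

1. After x ≥ 13: [(13,88/5) (13,16/15) (20,2) (17,20)]
2. After x ≤ 19: [(13,88/5) (13,16/15) (19,28/15) (19,8) (17,20)]
3. After y ≥ 13: [(13,88/5) (13,13) (109/6,13) (17,20)]
4. After y ≤ 16: [(13,16) (13,13) (109/6,13) (53/3,16)]
5. Canonical ring: [(13,13) (109/6,13) (53/3,16) (13,16)]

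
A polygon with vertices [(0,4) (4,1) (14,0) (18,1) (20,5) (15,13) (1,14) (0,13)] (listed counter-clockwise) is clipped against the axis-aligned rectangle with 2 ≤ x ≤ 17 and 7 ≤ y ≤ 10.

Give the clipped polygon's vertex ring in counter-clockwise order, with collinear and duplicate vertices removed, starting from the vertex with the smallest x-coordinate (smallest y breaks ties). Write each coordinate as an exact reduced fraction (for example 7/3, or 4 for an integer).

1. After x ≥ 2: [(2,5/2) (4,1) (14,0) (18,1) (20,5) (15,13) (2,195/14)]
2. After x ≤ 17: [(2,5/2) (4,1) (14,0) (17,3/4) (17,49/5) (15,13) (2,195/14)]
3. After y ≥ 7: [(2,7) (17,7) (17,49/5) (15,13) (2,195/14)]
4. After y ≤ 10: [(2,10) (2,7) (17,7) (17,49/5) (135/8,10)]
5. Canonical ring: [(2,7) (17,7) (17,49/5) (135/8,10) (2,10)]

Clipped polygon: [(2,7) (17,7) (17,49/5) (135/8,10) (2,10)]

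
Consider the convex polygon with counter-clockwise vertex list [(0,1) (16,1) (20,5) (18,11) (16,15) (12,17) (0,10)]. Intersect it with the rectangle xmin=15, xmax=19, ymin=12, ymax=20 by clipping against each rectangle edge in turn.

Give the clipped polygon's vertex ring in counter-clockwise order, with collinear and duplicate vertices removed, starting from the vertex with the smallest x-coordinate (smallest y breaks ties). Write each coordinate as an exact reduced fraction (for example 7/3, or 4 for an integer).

Clipped polygon: [(15,12) (35/2,12) (16,15) (15,31/2)]

1. After x ≥ 15: [(15,1) (16,1) (20,5) (18,11) (16,15) (15,31/2)]
2. After x ≤ 19: [(15,1) (16,1) (19,4) (19,8) (18,11) (16,15) (15,31/2)]
3. After y ≥ 12: [(15,12) (35/2,12) (16,15) (15,31/2)]
4. After y ≤ 20: [(15,12) (35/2,12) (16,15) (15,31/2)]
5. Canonical ring: [(15,12) (35/2,12) (16,15) (15,31/2)]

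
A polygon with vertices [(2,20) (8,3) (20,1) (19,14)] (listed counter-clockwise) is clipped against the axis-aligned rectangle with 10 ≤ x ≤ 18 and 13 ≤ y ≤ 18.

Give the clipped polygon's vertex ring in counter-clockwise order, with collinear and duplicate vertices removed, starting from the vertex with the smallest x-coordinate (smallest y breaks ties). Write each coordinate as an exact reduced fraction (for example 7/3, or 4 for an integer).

1. After x ≥ 10: [(10,292/17) (10,8/3) (20,1) (19,14)]
2. After x ≤ 18: [(18,244/17) (10,292/17) (10,8/3) (18,4/3)]
3. After y ≥ 13: [(18,13) (18,244/17) (10,292/17) (10,13)]
4. After y ≤ 18: [(18,13) (18,244/17) (10,292/17) (10,13)]
5. Canonical ring: [(10,13) (18,13) (18,244/17) (10,292/17)]

Clipped polygon: [(10,13) (18,13) (18,244/17) (10,292/17)]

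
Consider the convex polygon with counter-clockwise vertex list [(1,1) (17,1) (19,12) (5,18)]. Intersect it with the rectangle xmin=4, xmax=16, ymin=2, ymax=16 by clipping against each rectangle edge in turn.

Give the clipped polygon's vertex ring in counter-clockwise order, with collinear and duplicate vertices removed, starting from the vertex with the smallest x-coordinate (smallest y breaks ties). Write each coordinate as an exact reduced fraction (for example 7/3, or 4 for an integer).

Clipped polygon: [(4,2) (16,2) (16,93/7) (29/3,16) (77/17,16) (4,55/4)]

1. After x ≥ 4: [(4,55/4) (4,1) (17,1) (19,12) (5,18)]
2. After x ≤ 16: [(4,55/4) (4,1) (16,1) (16,93/7) (5,18)]
3. After y ≥ 2: [(4,55/4) (4,2) (16,2) (16,93/7) (5,18)]
4. After y ≤ 16: [(77/17,16) (4,55/4) (4,2) (16,2) (16,93/7) (29/3,16)]
5. Canonical ring: [(4,2) (16,2) (16,93/7) (29/3,16) (77/17,16) (4,55/4)]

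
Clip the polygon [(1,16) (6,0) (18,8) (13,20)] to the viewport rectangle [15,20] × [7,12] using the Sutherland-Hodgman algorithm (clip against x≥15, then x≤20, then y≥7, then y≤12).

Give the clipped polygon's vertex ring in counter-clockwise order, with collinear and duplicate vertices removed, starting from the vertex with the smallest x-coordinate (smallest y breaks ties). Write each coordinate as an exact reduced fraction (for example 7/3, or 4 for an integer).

Clipped polygon: [(15,7) (33/2,7) (18,8) (49/3,12) (15,12)]

1. After x ≥ 15: [(15,6) (18,8) (15,76/5)]
2. After x ≤ 20: [(15,6) (18,8) (15,76/5)]
3. After y ≥ 7: [(15,7) (33/2,7) (18,8) (15,76/5)]
4. After y ≤ 12: [(15,12) (15,7) (33/2,7) (18,8) (49/3,12)]
5. Canonical ring: [(15,7) (33/2,7) (18,8) (49/3,12) (15,12)]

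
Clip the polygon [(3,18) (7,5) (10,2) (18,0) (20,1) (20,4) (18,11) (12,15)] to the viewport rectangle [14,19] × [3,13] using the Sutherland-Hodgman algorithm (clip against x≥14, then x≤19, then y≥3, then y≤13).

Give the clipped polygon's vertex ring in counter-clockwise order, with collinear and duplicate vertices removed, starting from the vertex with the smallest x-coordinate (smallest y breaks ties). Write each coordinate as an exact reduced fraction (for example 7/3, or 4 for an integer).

Clipped polygon: [(14,3) (19,3) (19,15/2) (18,11) (15,13) (14,13)]

1. After x ≥ 14: [(14,1) (18,0) (20,1) (20,4) (18,11) (14,41/3)]
2. After x ≤ 19: [(14,1) (18,0) (19,1/2) (19,15/2) (18,11) (14,41/3)]
3. After y ≥ 3: [(14,3) (19,3) (19,15/2) (18,11) (14,41/3)]
4. After y ≤ 13: [(14,13) (14,3) (19,3) (19,15/2) (18,11) (15,13)]
5. Canonical ring: [(14,3) (19,3) (19,15/2) (18,11) (15,13) (14,13)]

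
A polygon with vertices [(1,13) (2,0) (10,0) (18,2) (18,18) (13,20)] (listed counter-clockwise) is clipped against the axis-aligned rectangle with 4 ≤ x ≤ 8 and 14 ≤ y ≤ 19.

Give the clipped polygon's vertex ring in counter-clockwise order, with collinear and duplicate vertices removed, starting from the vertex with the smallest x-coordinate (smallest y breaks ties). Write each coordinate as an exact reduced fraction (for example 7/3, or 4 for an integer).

1. After x ≥ 4: [(4,59/4) (4,0) (10,0) (18,2) (18,18) (13,20)]
2. After x ≤ 8: [(8,205/12) (4,59/4) (4,0) (8,0)]
3. After y ≥ 14: [(8,14) (8,205/12) (4,59/4) (4,14)]
4. After y ≤ 19: [(8,14) (8,205/12) (4,59/4) (4,14)]
5. Canonical ring: [(4,14) (8,14) (8,205/12) (4,59/4)]

Clipped polygon: [(4,14) (8,14) (8,205/12) (4,59/4)]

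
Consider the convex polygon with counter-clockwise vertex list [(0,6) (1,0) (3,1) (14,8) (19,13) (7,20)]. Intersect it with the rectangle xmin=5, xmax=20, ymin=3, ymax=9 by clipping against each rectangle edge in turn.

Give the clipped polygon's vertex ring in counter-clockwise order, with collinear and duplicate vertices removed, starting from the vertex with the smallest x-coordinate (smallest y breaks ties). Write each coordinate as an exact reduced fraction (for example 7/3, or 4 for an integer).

1. After x ≥ 5: [(5,16) (5,25/11) (14,8) (19,13) (7,20)]
2. After x ≤ 20: [(5,16) (5,25/11) (14,8) (19,13) (7,20)]
3. After y ≥ 3: [(5,16) (5,3) (43/7,3) (14,8) (19,13) (7,20)]
4. After y ≤ 9: [(5,9) (5,3) (43/7,3) (14,8) (15,9)]
5. Canonical ring: [(5,3) (43/7,3) (14,8) (15,9) (5,9)]

Clipped polygon: [(5,3) (43/7,3) (14,8) (15,9) (5,9)]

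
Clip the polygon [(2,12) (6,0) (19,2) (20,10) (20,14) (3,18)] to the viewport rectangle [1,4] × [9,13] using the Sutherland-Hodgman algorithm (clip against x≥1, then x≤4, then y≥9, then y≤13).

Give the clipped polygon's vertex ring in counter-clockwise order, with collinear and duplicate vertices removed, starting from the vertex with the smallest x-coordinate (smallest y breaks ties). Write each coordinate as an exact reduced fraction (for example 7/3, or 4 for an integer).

1. After x ≥ 1: [(2,12) (6,0) (19,2) (20,10) (20,14) (3,18)]
2. After x ≤ 4: [(2,12) (4,6) (4,302/17) (3,18)]
3. After y ≥ 9: [(2,12) (3,9) (4,9) (4,302/17) (3,18)]
4. After y ≤ 13: [(13/6,13) (2,12) (3,9) (4,9) (4,13)]
5. Canonical ring: [(2,12) (3,9) (4,9) (4,13) (13/6,13)]

Clipped polygon: [(2,12) (3,9) (4,9) (4,13) (13/6,13)]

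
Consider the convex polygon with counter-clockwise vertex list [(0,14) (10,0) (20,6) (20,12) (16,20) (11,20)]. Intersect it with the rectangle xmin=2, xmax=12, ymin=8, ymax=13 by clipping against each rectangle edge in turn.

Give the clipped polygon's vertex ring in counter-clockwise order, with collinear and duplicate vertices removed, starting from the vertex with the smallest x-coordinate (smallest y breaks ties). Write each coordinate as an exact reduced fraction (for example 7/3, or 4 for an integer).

Clipped polygon: [(2,56/5) (30/7,8) (12,8) (12,13) (2,13)]

1. After x ≥ 2: [(2,166/11) (2,56/5) (10,0) (20,6) (20,12) (16,20) (11,20)]
2. After x ≤ 12: [(2,166/11) (2,56/5) (10,0) (12,6/5) (12,20) (11,20)]
3. After y ≥ 8: [(2,166/11) (2,56/5) (30/7,8) (12,8) (12,20) (11,20)]
4. After y ≤ 13: [(2,13) (2,56/5) (30/7,8) (12,8) (12,13)]
5. Canonical ring: [(2,56/5) (30/7,8) (12,8) (12,13) (2,13)]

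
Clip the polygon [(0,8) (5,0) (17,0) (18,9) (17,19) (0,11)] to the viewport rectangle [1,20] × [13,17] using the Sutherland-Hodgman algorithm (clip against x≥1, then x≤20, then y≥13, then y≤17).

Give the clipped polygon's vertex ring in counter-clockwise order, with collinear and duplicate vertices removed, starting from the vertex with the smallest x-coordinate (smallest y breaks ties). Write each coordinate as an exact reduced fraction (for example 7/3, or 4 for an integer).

Clipped polygon: [(17/4,13) (88/5,13) (86/5,17) (51/4,17)]

1. After x ≥ 1: [(1,32/5) (5,0) (17,0) (18,9) (17,19) (1,195/17)]
2. After x ≤ 20: [(1,32/5) (5,0) (17,0) (18,9) (17,19) (1,195/17)]
3. After y ≥ 13: [(88/5,13) (17,19) (17/4,13)]
4. After y ≤ 17: [(88/5,13) (86/5,17) (51/4,17) (17/4,13)]
5. Canonical ring: [(17/4,13) (88/5,13) (86/5,17) (51/4,17)]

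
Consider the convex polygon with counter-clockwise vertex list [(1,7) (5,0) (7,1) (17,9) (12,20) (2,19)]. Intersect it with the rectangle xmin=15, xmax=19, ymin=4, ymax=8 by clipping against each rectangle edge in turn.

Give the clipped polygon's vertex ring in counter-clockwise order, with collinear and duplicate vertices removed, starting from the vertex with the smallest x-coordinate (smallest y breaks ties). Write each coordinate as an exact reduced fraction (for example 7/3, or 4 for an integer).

Clipped polygon: [(15,37/5) (63/4,8) (15,8)]

1. After x ≥ 15: [(15,37/5) (17,9) (15,67/5)]
2. After x ≤ 19: [(15,37/5) (17,9) (15,67/5)]
3. After y ≥ 4: [(15,37/5) (17,9) (15,67/5)]
4. After y ≤ 8: [(15,8) (15,37/5) (63/4,8)]
5. Canonical ring: [(15,37/5) (63/4,8) (15,8)]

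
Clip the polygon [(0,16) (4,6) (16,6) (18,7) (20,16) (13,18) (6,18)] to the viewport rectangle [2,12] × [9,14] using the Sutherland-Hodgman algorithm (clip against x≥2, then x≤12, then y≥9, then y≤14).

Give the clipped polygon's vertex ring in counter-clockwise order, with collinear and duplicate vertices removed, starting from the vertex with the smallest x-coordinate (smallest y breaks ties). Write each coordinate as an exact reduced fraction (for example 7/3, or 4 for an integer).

Clipped polygon: [(2,11) (14/5,9) (12,9) (12,14) (2,14)]

1. After x ≥ 2: [(2,50/3) (2,11) (4,6) (16,6) (18,7) (20,16) (13,18) (6,18)]
2. After x ≤ 12: [(2,50/3) (2,11) (4,6) (12,6) (12,18) (6,18)]
3. After y ≥ 9: [(2,50/3) (2,11) (14/5,9) (12,9) (12,18) (6,18)]
4. After y ≤ 14: [(2,14) (2,11) (14/5,9) (12,9) (12,14)]
5. Canonical ring: [(2,11) (14/5,9) (12,9) (12,14) (2,14)]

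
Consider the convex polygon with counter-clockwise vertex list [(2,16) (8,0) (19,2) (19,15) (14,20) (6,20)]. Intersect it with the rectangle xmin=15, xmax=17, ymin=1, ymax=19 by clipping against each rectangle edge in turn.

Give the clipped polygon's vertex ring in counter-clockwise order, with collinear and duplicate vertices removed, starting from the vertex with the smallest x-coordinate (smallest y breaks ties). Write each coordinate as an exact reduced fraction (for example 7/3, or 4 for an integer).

1. After x ≥ 15: [(15,14/11) (19,2) (19,15) (15,19)]
2. After x ≤ 17: [(15,14/11) (17,18/11) (17,17) (15,19)]
3. After y ≥ 1: [(15,14/11) (17,18/11) (17,17) (15,19)]
4. After y ≤ 19: [(15,14/11) (17,18/11) (17,17) (15,19)]
5. Canonical ring: [(15,14/11) (17,18/11) (17,17) (15,19)]

Clipped polygon: [(15,14/11) (17,18/11) (17,17) (15,19)]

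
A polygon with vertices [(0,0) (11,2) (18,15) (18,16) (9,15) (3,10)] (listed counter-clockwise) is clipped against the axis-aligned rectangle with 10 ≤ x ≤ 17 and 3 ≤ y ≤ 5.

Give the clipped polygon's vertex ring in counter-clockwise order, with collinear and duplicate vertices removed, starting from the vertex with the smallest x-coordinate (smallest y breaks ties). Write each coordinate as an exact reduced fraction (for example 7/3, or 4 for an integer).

1. After x ≥ 10: [(10,20/11) (11,2) (18,15) (18,16) (10,136/9)]
2. After x ≤ 17: [(10,20/11) (11,2) (17,92/7) (17,143/9) (10,136/9)]
3. After y ≥ 3: [(10,3) (150/13,3) (17,92/7) (17,143/9) (10,136/9)]
4. After y ≤ 5: [(10,5) (10,3) (150/13,3) (164/13,5)]
5. Canonical ring: [(10,3) (150/13,3) (164/13,5) (10,5)]

Clipped polygon: [(10,3) (150/13,3) (164/13,5) (10,5)]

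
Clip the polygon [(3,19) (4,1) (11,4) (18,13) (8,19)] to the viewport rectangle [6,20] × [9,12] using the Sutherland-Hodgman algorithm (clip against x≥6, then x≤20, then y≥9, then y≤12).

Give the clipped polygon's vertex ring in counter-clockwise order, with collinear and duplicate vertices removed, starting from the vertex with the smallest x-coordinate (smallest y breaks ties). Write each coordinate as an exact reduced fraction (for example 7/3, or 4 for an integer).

1. After x ≥ 6: [(6,19) (6,13/7) (11,4) (18,13) (8,19)]
2. After x ≤ 20: [(6,19) (6,13/7) (11,4) (18,13) (8,19)]
3. After y ≥ 9: [(6,19) (6,9) (134/9,9) (18,13) (8,19)]
4. After y ≤ 12: [(6,12) (6,9) (134/9,9) (155/9,12)]
5. Canonical ring: [(6,9) (134/9,9) (155/9,12) (6,12)]

Clipped polygon: [(6,9) (134/9,9) (155/9,12) (6,12)]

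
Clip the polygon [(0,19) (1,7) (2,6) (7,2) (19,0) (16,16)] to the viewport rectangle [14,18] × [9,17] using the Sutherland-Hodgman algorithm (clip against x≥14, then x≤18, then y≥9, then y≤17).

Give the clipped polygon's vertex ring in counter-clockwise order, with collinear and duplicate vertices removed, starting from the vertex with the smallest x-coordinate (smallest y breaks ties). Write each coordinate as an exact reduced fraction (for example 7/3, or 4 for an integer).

1. After x ≥ 14: [(14,131/8) (14,5/6) (19,0) (16,16)]
2. After x ≤ 18: [(14,131/8) (14,5/6) (18,1/6) (18,16/3) (16,16)]
3. After y ≥ 9: [(14,131/8) (14,9) (277/16,9) (16,16)]
4. After y ≤ 17: [(14,131/8) (14,9) (277/16,9) (16,16)]
5. Canonical ring: [(14,9) (277/16,9) (16,16) (14,131/8)]

Clipped polygon: [(14,9) (277/16,9) (16,16) (14,131/8)]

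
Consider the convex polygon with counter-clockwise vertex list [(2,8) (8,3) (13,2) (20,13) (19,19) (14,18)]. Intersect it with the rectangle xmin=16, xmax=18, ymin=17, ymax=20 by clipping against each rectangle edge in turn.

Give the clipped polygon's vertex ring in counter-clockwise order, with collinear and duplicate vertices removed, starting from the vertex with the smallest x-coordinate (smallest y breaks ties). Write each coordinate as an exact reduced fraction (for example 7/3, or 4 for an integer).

Clipped polygon: [(16,17) (18,17) (18,94/5) (16,92/5)]

1. After x ≥ 16: [(16,47/7) (20,13) (19,19) (16,92/5)]
2. After x ≤ 18: [(16,47/7) (18,69/7) (18,94/5) (16,92/5)]
3. After y ≥ 17: [(16,17) (18,17) (18,94/5) (16,92/5)]
4. After y ≤ 20: [(16,17) (18,17) (18,94/5) (16,92/5)]
5. Canonical ring: [(16,17) (18,17) (18,94/5) (16,92/5)]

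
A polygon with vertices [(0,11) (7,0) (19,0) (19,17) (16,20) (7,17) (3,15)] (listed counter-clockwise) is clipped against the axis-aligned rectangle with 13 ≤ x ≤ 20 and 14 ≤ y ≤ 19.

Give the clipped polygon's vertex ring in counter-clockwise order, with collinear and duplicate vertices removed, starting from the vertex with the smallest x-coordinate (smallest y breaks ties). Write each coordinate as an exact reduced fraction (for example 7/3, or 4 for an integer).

Clipped polygon: [(13,14) (19,14) (19,17) (17,19) (13,19)]

1. After x ≥ 13: [(13,0) (19,0) (19,17) (16,20) (13,19)]
2. After x ≤ 20: [(13,0) (19,0) (19,17) (16,20) (13,19)]
3. After y ≥ 14: [(13,14) (19,14) (19,17) (16,20) (13,19)]
4. After y ≤ 19: [(13,14) (19,14) (19,17) (17,19) (13,19) (13,19)]
5. Canonical ring: [(13,14) (19,14) (19,17) (17,19) (13,19)]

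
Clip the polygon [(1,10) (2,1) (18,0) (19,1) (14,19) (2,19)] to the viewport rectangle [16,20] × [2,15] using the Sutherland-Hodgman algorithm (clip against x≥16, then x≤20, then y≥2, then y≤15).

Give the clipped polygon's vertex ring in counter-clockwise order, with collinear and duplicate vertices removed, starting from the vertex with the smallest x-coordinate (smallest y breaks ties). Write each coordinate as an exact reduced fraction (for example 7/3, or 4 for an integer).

Clipped polygon: [(16,2) (337/18,2) (16,59/5)]

1. After x ≥ 16: [(16,1/8) (18,0) (19,1) (16,59/5)]
2. After x ≤ 20: [(16,1/8) (18,0) (19,1) (16,59/5)]
3. After y ≥ 2: [(16,2) (337/18,2) (16,59/5)]
4. After y ≤ 15: [(16,2) (337/18,2) (16,59/5)]
5. Canonical ring: [(16,2) (337/18,2) (16,59/5)]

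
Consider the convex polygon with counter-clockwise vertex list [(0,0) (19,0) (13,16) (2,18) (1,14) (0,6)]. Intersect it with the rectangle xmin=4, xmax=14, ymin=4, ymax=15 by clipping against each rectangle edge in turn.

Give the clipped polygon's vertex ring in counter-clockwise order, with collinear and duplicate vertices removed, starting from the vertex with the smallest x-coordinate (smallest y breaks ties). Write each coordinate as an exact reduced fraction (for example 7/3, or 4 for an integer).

1. After x ≥ 4: [(4,0) (19,0) (13,16) (4,194/11)]
2. After x ≤ 14: [(4,0) (14,0) (14,40/3) (13,16) (4,194/11)]
3. After y ≥ 4: [(4,4) (14,4) (14,40/3) (13,16) (4,194/11)]
4. After y ≤ 15: [(4,15) (4,4) (14,4) (14,40/3) (107/8,15)]
5. Canonical ring: [(4,4) (14,4) (14,40/3) (107/8,15) (4,15)]

Clipped polygon: [(4,4) (14,4) (14,40/3) (107/8,15) (4,15)]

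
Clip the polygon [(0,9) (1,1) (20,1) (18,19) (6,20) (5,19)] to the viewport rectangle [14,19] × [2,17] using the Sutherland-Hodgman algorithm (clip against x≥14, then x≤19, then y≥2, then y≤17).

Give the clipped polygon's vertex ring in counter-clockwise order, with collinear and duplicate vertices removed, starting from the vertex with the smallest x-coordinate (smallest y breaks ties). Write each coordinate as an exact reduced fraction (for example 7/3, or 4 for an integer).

1. After x ≥ 14: [(14,1) (20,1) (18,19) (14,58/3)]
2. After x ≤ 19: [(14,1) (19,1) (19,10) (18,19) (14,58/3)]
3. After y ≥ 2: [(14,2) (19,2) (19,10) (18,19) (14,58/3)]
4. After y ≤ 17: [(14,17) (14,2) (19,2) (19,10) (164/9,17)]
5. Canonical ring: [(14,2) (19,2) (19,10) (164/9,17) (14,17)]

Clipped polygon: [(14,2) (19,2) (19,10) (164/9,17) (14,17)]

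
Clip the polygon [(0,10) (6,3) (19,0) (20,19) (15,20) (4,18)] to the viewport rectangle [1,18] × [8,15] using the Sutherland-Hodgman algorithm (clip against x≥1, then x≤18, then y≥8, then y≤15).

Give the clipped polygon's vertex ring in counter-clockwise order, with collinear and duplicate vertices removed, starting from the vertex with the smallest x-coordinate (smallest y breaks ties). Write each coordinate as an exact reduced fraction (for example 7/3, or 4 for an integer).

Clipped polygon: [(1,53/6) (12/7,8) (18,8) (18,15) (5/2,15) (1,12)]

1. After x ≥ 1: [(1,12) (1,53/6) (6,3) (19,0) (20,19) (15,20) (4,18)]
2. After x ≤ 18: [(1,12) (1,53/6) (6,3) (18,3/13) (18,97/5) (15,20) (4,18)]
3. After y ≥ 8: [(1,12) (1,53/6) (12/7,8) (18,8) (18,97/5) (15,20) (4,18)]
4. After y ≤ 15: [(5/2,15) (1,12) (1,53/6) (12/7,8) (18,8) (18,15)]
5. Canonical ring: [(1,53/6) (12/7,8) (18,8) (18,15) (5/2,15) (1,12)]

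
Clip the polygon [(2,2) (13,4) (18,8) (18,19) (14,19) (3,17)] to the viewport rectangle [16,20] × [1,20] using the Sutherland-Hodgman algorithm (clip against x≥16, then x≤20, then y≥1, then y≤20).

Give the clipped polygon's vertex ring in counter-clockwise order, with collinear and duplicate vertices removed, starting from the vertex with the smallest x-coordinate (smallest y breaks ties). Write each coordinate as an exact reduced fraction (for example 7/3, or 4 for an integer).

Clipped polygon: [(16,32/5) (18,8) (18,19) (16,19)]

1. After x ≥ 16: [(16,32/5) (18,8) (18,19) (16,19)]
2. After x ≤ 20: [(16,32/5) (18,8) (18,19) (16,19)]
3. After y ≥ 1: [(16,32/5) (18,8) (18,19) (16,19)]
4. After y ≤ 20: [(16,32/5) (18,8) (18,19) (16,19)]
5. Canonical ring: [(16,32/5) (18,8) (18,19) (16,19)]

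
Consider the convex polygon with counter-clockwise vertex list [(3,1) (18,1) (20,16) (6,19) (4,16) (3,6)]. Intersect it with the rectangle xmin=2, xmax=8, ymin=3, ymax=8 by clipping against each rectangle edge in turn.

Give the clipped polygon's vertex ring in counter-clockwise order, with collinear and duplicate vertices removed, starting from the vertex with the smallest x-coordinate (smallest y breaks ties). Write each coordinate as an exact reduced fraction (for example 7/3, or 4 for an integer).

1. After x ≥ 2: [(3,1) (18,1) (20,16) (6,19) (4,16) (3,6)]
2. After x ≤ 8: [(3,1) (8,1) (8,130/7) (6,19) (4,16) (3,6)]
3. After y ≥ 3: [(3,3) (8,3) (8,130/7) (6,19) (4,16) (3,6)]
4. After y ≤ 8: [(3,3) (8,3) (8,8) (16/5,8) (3,6)]
5. Canonical ring: [(3,3) (8,3) (8,8) (16/5,8) (3,6)]

Clipped polygon: [(3,3) (8,3) (8,8) (16/5,8) (3,6)]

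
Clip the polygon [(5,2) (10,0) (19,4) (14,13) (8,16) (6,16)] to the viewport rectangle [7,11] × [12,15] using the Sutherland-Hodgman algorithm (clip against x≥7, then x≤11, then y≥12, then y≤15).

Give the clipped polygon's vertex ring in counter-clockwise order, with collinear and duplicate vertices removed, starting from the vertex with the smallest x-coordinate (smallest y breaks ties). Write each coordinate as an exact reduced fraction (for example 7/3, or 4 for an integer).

Clipped polygon: [(7,12) (11,12) (11,29/2) (10,15) (7,15)]

1. After x ≥ 7: [(7,6/5) (10,0) (19,4) (14,13) (8,16) (7,16)]
2. After x ≤ 11: [(7,6/5) (10,0) (11,4/9) (11,29/2) (8,16) (7,16)]
3. After y ≥ 12: [(7,12) (11,12) (11,29/2) (8,16) (7,16)]
4. After y ≤ 15: [(7,15) (7,12) (11,12) (11,29/2) (10,15)]
5. Canonical ring: [(7,12) (11,12) (11,29/2) (10,15) (7,15)]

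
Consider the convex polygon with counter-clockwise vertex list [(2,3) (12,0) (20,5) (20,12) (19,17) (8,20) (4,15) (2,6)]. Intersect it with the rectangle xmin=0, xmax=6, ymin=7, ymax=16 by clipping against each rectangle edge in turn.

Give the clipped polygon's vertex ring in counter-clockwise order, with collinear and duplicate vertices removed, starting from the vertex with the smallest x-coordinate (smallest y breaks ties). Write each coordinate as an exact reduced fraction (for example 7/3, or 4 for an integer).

Clipped polygon: [(20/9,7) (6,7) (6,16) (24/5,16) (4,15)]

1. After x ≥ 0: [(2,3) (12,0) (20,5) (20,12) (19,17) (8,20) (4,15) (2,6)]
2. After x ≤ 6: [(2,3) (6,9/5) (6,35/2) (4,15) (2,6)]
3. After y ≥ 7: [(6,7) (6,35/2) (4,15) (20/9,7)]
4. After y ≤ 16: [(6,7) (6,16) (24/5,16) (4,15) (20/9,7)]
5. Canonical ring: [(20/9,7) (6,7) (6,16) (24/5,16) (4,15)]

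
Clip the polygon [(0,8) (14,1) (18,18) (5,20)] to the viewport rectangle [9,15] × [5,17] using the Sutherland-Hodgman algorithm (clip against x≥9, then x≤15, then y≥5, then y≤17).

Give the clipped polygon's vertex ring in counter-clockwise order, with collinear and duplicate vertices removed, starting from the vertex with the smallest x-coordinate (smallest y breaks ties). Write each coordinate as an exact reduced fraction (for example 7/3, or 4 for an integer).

Clipped polygon: [(9,5) (254/17,5) (15,21/4) (15,17) (9,17)]

1. After x ≥ 9: [(9,7/2) (14,1) (18,18) (9,252/13)]
2. After x ≤ 15: [(9,7/2) (14,1) (15,21/4) (15,240/13) (9,252/13)]
3. After y ≥ 5: [(9,5) (254/17,5) (15,21/4) (15,240/13) (9,252/13)]
4. After y ≤ 17: [(9,17) (9,5) (254/17,5) (15,21/4) (15,17)]
5. Canonical ring: [(9,5) (254/17,5) (15,21/4) (15,17) (9,17)]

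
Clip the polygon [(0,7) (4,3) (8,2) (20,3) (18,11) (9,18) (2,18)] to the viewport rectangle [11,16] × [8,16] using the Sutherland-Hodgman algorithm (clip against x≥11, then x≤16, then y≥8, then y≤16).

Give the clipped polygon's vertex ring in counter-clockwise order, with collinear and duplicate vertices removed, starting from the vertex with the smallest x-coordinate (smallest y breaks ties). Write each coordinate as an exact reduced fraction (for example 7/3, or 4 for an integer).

1. After x ≥ 11: [(11,9/4) (20,3) (18,11) (11,148/9)]
2. After x ≤ 16: [(11,9/4) (16,8/3) (16,113/9) (11,148/9)]
3. After y ≥ 8: [(11,8) (16,8) (16,113/9) (11,148/9)]
4. After y ≤ 16: [(11,16) (11,8) (16,8) (16,113/9) (81/7,16)]
5. Canonical ring: [(11,8) (16,8) (16,113/9) (81/7,16) (11,16)]

Clipped polygon: [(11,8) (16,8) (16,113/9) (81/7,16) (11,16)]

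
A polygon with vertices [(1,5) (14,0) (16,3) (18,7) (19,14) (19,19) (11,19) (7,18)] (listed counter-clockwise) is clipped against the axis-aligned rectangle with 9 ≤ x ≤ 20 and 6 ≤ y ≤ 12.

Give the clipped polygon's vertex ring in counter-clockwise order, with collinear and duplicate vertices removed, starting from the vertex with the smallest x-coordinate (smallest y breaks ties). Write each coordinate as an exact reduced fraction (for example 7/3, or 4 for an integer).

1. After x ≥ 9: [(9,25/13) (14,0) (16,3) (18,7) (19,14) (19,19) (11,19) (9,37/2)]
2. After x ≤ 20: [(9,25/13) (14,0) (16,3) (18,7) (19,14) (19,19) (11,19) (9,37/2)]
3. After y ≥ 6: [(9,6) (35/2,6) (18,7) (19,14) (19,19) (11,19) (9,37/2)]
4. After y ≤ 12: [(9,12) (9,6) (35/2,6) (18,7) (131/7,12)]
5. Canonical ring: [(9,6) (35/2,6) (18,7) (131/7,12) (9,12)]

Clipped polygon: [(9,6) (35/2,6) (18,7) (131/7,12) (9,12)]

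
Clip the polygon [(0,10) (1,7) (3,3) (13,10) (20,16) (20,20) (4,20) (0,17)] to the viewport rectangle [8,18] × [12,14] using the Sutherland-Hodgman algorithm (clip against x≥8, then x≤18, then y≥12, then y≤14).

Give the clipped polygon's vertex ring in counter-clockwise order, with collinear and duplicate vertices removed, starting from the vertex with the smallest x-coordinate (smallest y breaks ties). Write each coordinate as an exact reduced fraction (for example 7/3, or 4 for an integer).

1. After x ≥ 8: [(8,13/2) (13,10) (20,16) (20,20) (8,20)]
2. After x ≤ 18: [(8,13/2) (13,10) (18,100/7) (18,20) (8,20)]
3. After y ≥ 12: [(8,12) (46/3,12) (18,100/7) (18,20) (8,20)]
4. After y ≤ 14: [(8,14) (8,12) (46/3,12) (53/3,14)]
5. Canonical ring: [(8,12) (46/3,12) (53/3,14) (8,14)]

Clipped polygon: [(8,12) (46/3,12) (53/3,14) (8,14)]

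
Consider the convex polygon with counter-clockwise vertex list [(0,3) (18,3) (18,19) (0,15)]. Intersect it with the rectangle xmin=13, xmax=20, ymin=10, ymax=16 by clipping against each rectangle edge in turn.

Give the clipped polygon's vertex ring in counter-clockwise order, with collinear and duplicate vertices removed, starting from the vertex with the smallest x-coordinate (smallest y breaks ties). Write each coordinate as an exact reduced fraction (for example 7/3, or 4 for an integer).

Clipped polygon: [(13,10) (18,10) (18,16) (13,16)]

1. After x ≥ 13: [(13,3) (18,3) (18,19) (13,161/9)]
2. After x ≤ 20: [(13,3) (18,3) (18,19) (13,161/9)]
3. After y ≥ 10: [(13,10) (18,10) (18,19) (13,161/9)]
4. After y ≤ 16: [(13,16) (13,10) (18,10) (18,16)]
5. Canonical ring: [(13,10) (18,10) (18,16) (13,16)]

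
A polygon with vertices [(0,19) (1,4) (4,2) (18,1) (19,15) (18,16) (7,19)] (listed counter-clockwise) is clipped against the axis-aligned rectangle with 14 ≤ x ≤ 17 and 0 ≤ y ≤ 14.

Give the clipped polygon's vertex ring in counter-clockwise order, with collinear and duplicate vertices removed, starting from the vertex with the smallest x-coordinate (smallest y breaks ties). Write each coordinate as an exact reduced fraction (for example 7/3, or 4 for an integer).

1. After x ≥ 14: [(14,9/7) (18,1) (19,15) (18,16) (14,188/11)]
2. After x ≤ 17: [(14,9/7) (17,15/14) (17,179/11) (14,188/11)]
3. After y ≥ 0: [(14,9/7) (17,15/14) (17,179/11) (14,188/11)]
4. After y ≤ 14: [(14,14) (14,9/7) (17,15/14) (17,14)]
5. Canonical ring: [(14,9/7) (17,15/14) (17,14) (14,14)]

Clipped polygon: [(14,9/7) (17,15/14) (17,14) (14,14)]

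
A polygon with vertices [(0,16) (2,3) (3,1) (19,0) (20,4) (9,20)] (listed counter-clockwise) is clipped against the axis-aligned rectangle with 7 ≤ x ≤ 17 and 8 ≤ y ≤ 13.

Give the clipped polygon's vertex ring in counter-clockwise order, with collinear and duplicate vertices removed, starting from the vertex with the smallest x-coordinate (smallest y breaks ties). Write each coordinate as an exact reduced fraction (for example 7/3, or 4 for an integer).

1. After x ≥ 7: [(7,172/9) (7,3/4) (19,0) (20,4) (9,20)]
2. After x ≤ 17: [(7,172/9) (7,3/4) (17,1/8) (17,92/11) (9,20)]
3. After y ≥ 8: [(7,172/9) (7,8) (17,8) (17,92/11) (9,20)]
4. After y ≤ 13: [(7,13) (7,8) (17,8) (17,92/11) (221/16,13)]
5. Canonical ring: [(7,8) (17,8) (17,92/11) (221/16,13) (7,13)]

Clipped polygon: [(7,8) (17,8) (17,92/11) (221/16,13) (7,13)]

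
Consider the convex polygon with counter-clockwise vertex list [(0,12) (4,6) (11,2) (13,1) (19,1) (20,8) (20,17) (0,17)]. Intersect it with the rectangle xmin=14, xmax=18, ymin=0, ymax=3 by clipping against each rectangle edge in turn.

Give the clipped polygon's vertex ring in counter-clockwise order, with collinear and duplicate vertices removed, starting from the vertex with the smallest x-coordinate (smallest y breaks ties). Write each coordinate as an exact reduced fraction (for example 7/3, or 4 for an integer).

Clipped polygon: [(14,1) (18,1) (18,3) (14,3)]

1. After x ≥ 14: [(14,1) (19,1) (20,8) (20,17) (14,17)]
2. After x ≤ 18: [(14,1) (18,1) (18,17) (14,17)]
3. After y ≥ 0: [(14,1) (18,1) (18,17) (14,17)]
4. After y ≤ 3: [(14,3) (14,1) (18,1) (18,3)]
5. Canonical ring: [(14,1) (18,1) (18,3) (14,3)]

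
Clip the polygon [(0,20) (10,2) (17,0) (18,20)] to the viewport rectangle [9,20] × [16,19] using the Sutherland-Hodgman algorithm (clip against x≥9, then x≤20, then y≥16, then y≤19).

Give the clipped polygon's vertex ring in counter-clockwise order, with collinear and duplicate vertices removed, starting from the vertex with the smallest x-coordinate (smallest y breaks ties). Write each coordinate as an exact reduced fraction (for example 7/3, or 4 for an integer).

Clipped polygon: [(9,16) (89/5,16) (359/20,19) (9,19)]

1. After x ≥ 9: [(9,20) (9,19/5) (10,2) (17,0) (18,20)]
2. After x ≤ 20: [(9,20) (9,19/5) (10,2) (17,0) (18,20)]
3. After y ≥ 16: [(9,20) (9,16) (89/5,16) (18,20)]
4. After y ≤ 19: [(9,19) (9,16) (89/5,16) (359/20,19)]
5. Canonical ring: [(9,16) (89/5,16) (359/20,19) (9,19)]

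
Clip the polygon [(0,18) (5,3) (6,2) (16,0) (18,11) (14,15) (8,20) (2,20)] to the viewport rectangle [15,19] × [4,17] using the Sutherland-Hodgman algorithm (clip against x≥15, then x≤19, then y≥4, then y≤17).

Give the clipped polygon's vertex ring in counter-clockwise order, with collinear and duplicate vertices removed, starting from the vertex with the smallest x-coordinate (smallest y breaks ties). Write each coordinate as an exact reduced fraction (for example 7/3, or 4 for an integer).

Clipped polygon: [(15,4) (184/11,4) (18,11) (15,14)]

1. After x ≥ 15: [(15,1/5) (16,0) (18,11) (15,14)]
2. After x ≤ 19: [(15,1/5) (16,0) (18,11) (15,14)]
3. After y ≥ 4: [(15,4) (184/11,4) (18,11) (15,14)]
4. After y ≤ 17: [(15,4) (184/11,4) (18,11) (15,14)]
5. Canonical ring: [(15,4) (184/11,4) (18,11) (15,14)]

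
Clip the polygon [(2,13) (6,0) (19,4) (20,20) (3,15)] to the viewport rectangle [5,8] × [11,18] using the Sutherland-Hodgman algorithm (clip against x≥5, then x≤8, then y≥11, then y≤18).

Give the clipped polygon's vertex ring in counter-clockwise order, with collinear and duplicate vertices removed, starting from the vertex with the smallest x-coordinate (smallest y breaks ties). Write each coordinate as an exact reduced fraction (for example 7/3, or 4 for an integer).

Clipped polygon: [(5,11) (8,11) (8,280/17) (5,265/17)]

1. After x ≥ 5: [(5,13/4) (6,0) (19,4) (20,20) (5,265/17)]
2. After x ≤ 8: [(5,13/4) (6,0) (8,8/13) (8,280/17) (5,265/17)]
3. After y ≥ 11: [(5,11) (8,11) (8,280/17) (5,265/17)]
4. After y ≤ 18: [(5,11) (8,11) (8,280/17) (5,265/17)]
5. Canonical ring: [(5,11) (8,11) (8,280/17) (5,265/17)]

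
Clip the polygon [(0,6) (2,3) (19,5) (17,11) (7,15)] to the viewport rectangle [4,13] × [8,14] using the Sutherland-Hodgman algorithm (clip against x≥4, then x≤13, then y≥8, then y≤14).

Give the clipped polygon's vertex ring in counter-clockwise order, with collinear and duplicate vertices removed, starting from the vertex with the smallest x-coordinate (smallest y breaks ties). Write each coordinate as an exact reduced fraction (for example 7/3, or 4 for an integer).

1. After x ≥ 4: [(4,78/7) (4,55/17) (19,5) (17,11) (7,15)]
2. After x ≤ 13: [(4,78/7) (4,55/17) (13,73/17) (13,63/5) (7,15)]
3. After y ≥ 8: [(4,78/7) (4,8) (13,8) (13,63/5) (7,15)]
4. After y ≤ 14: [(56/9,14) (4,78/7) (4,8) (13,8) (13,63/5) (19/2,14)]
5. Canonical ring: [(4,8) (13,8) (13,63/5) (19/2,14) (56/9,14) (4,78/7)]

Clipped polygon: [(4,8) (13,8) (13,63/5) (19/2,14) (56/9,14) (4,78/7)]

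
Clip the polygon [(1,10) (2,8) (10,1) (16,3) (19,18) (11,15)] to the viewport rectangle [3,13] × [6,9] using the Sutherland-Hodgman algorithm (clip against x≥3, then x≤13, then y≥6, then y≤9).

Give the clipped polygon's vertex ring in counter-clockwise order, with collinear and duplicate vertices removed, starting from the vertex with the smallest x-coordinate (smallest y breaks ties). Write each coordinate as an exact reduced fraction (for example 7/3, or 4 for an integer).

Clipped polygon: [(3,57/8) (30/7,6) (13,6) (13,9) (3,9)]

1. After x ≥ 3: [(3,11) (3,57/8) (10,1) (16,3) (19,18) (11,15)]
2. After x ≤ 13: [(3,11) (3,57/8) (10,1) (13,2) (13,63/4) (11,15)]
3. After y ≥ 6: [(3,11) (3,57/8) (30/7,6) (13,6) (13,63/4) (11,15)]
4. After y ≤ 9: [(3,9) (3,57/8) (30/7,6) (13,6) (13,9)]
5. Canonical ring: [(3,57/8) (30/7,6) (13,6) (13,9) (3,9)]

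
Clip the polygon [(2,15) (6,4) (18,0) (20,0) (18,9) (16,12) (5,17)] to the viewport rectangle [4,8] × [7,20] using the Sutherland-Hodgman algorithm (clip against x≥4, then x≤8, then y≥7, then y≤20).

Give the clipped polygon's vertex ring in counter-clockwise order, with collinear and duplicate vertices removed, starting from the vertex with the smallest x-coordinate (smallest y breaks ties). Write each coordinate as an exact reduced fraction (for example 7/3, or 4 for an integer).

1. After x ≥ 4: [(4,49/3) (4,19/2) (6,4) (18,0) (20,0) (18,9) (16,12) (5,17)]
2. After x ≤ 8: [(4,49/3) (4,19/2) (6,4) (8,10/3) (8,172/11) (5,17)]
3. After y ≥ 7: [(4,49/3) (4,19/2) (54/11,7) (8,7) (8,172/11) (5,17)]
4. After y ≤ 20: [(4,49/3) (4,19/2) (54/11,7) (8,7) (8,172/11) (5,17)]
5. Canonical ring: [(4,19/2) (54/11,7) (8,7) (8,172/11) (5,17) (4,49/3)]

Clipped polygon: [(4,19/2) (54/11,7) (8,7) (8,172/11) (5,17) (4,49/3)]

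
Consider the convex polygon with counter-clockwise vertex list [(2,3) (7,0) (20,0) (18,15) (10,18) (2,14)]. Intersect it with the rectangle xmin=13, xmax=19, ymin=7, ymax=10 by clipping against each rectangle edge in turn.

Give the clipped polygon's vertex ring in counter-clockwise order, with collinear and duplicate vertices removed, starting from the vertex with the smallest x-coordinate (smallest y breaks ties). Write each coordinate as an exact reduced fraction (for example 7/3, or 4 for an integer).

Clipped polygon: [(13,7) (19,7) (19,15/2) (56/3,10) (13,10)]

1. After x ≥ 13: [(13,0) (20,0) (18,15) (13,135/8)]
2. After x ≤ 19: [(13,0) (19,0) (19,15/2) (18,15) (13,135/8)]
3. After y ≥ 7: [(13,7) (19,7) (19,15/2) (18,15) (13,135/8)]
4. After y ≤ 10: [(13,10) (13,7) (19,7) (19,15/2) (56/3,10)]
5. Canonical ring: [(13,7) (19,7) (19,15/2) (56/3,10) (13,10)]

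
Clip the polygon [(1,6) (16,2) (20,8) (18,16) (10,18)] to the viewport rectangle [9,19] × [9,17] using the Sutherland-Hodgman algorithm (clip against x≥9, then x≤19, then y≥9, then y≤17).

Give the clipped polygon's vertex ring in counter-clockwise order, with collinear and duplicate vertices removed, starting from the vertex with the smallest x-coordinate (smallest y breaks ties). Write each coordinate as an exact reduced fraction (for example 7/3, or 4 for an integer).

1. After x ≥ 9: [(9,50/3) (9,58/15) (16,2) (20,8) (18,16) (10,18)]
2. After x ≤ 19: [(9,50/3) (9,58/15) (16,2) (19,13/2) (19,12) (18,16) (10,18)]
3. After y ≥ 9: [(9,50/3) (9,9) (19,9) (19,12) (18,16) (10,18)]
4. After y ≤ 17: [(37/4,17) (9,50/3) (9,9) (19,9) (19,12) (18,16) (14,17)]
5. Canonical ring: [(9,9) (19,9) (19,12) (18,16) (14,17) (37/4,17) (9,50/3)]

Clipped polygon: [(9,9) (19,9) (19,12) (18,16) (14,17) (37/4,17) (9,50/3)]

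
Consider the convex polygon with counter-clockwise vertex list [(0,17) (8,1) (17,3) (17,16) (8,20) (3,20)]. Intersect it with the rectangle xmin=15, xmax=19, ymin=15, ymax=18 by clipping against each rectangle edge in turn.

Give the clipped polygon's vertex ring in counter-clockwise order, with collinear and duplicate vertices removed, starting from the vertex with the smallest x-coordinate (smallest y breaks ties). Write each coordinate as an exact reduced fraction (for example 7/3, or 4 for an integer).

Clipped polygon: [(15,15) (17,15) (17,16) (15,152/9)]

1. After x ≥ 15: [(15,23/9) (17,3) (17,16) (15,152/9)]
2. After x ≤ 19: [(15,23/9) (17,3) (17,16) (15,152/9)]
3. After y ≥ 15: [(15,15) (17,15) (17,16) (15,152/9)]
4. After y ≤ 18: [(15,15) (17,15) (17,16) (15,152/9)]
5. Canonical ring: [(15,15) (17,15) (17,16) (15,152/9)]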